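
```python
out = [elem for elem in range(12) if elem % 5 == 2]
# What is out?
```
Trace:
  elem=0
  elem=1
  elem=2
  elem=3
  elem=4
  elem=5
  elem=6
  elem=7
  elem=8
  elem=9
  elem=10
  elem=11
  out=[2, 7]

Final answer: [2, 7]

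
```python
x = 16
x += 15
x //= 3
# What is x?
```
Trace:
  x=16
  x=31
  x=10

Final answer: 10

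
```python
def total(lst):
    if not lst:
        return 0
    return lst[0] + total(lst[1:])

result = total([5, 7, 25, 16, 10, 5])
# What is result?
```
Call trace:
total(lst=[5, 7, 25, 16, 10, 5])
  total(lst=[7, 25, 16, 10, 5])
    total(lst=[25, 16, 10, 5])
      total(lst=[16, 10, 5])
        total(lst=[10, 5])
          total(lst=[5])
            total(lst=[])
            -> return 0
          -> return 5
        -> return 15
      -> return 31
    -> return 56
  -> return 63
-> return 68

Final answer: 68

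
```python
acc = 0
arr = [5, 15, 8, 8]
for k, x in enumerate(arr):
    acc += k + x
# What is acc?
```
Trace:
  acc=0
  acc=5, k=0, x=5
  acc=21, k=1, x=15
  acc=31, k=2, x=8
  acc=42, k=3, x=8

Final answer: 42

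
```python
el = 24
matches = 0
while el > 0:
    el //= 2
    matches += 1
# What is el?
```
Trace:
  el=24
  el=24, matches=0
  el=12, matches=1
  el=6, matches=2
  el=3, matches=3
  el=1, matches=4
  el=0, matches=5

Final answer: 0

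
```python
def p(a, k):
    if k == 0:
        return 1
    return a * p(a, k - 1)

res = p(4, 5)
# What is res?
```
Call trace:
p(a=4, k=5)
  p(a=4, k=4)
    p(a=4, k=3)
      p(a=4, k=2)
        p(a=4, k=1)
          p(a=4, k=0)
          -> return 1
        -> return 4
      -> return 16
    -> return 64
  -> return 256
-> return 1024

Final answer: 1024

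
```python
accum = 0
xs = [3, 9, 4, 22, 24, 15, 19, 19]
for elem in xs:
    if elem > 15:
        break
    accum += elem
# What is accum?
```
Trace:
  accum=0
  accum=3, elem=3
  accum=12, elem=9
  accum=16, elem=4
  accum=16, elem=22

Final answer: 16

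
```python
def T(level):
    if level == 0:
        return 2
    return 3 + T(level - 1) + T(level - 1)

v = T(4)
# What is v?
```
Call trace (a repeated sub-call is expanded the first time; later identical calls just restate its return value):
T(level=4)
  T(level=3)
    T(level=2)
      T(level=1)
        T(level=0)
        -> return 2
        T(level=0)
        -> return 2
      -> return 7
      T(level=1) -> return 7  (same call as traced above)
    -> return 17
    T(level=2) -> return 17  (same call as traced above)
  -> return 37
  T(level=3) -> return 37  (same call as traced above)
-> return 77

Final answer: 77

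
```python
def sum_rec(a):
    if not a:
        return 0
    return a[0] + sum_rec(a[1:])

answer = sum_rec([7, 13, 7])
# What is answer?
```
Call trace:
sum_rec(a=[7, 13, 7])
  sum_rec(a=[13, 7])
    sum_rec(a=[7])
      sum_rec(a=[])
      -> return 0
    -> return 7
  -> return 20
-> return 27

Final answer: 27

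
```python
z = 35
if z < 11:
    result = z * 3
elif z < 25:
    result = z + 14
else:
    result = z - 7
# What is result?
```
Trace:
  z=35
  z=35, result=28

Final answer: 28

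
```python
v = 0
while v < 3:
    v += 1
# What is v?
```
Trace:
  v=0
  v=1
  v=2
  v=3

Final answer: 3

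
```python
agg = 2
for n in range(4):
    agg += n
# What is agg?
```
Trace:
  agg=2
  agg=2, n=0
  agg=3, n=1
  agg=5, n=2
  agg=8, n=3

Final answer: 8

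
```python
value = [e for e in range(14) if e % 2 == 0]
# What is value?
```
Trace:
  e=0
  e=1
  e=2
  e=3
  e=4
  e=5
  e=6
  e=7
  e=8
  e=9
  e=10
  e=11
  e=12
  e=13
  value=[0, 2, 4, 6, 8, 10, 12]

Final answer: [0, 2, 4, 6, 8, 10, 12]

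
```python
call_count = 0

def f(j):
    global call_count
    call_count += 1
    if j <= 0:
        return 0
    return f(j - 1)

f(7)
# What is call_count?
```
Call trace:
f(j=7)
  f(j=6)
    f(j=5)
      f(j=4)
        f(j=3)
          f(j=2)
            f(j=1)
              f(j=0)
              -> return 0
            -> return 0
          -> return 0
        -> return 0
      -> return 0
    -> return 0
  -> return 0
-> return 0

call_count is incremented once per call. f is entered once for each j = 7, 6, 5, 4, 3, 2, 1, 0 (the j <= 0 call returns without recursing), i.e. 7 + 1 calls.
call_count = 8

Final answer: 8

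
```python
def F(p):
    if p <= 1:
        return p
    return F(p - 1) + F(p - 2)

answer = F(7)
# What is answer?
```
Call trace (a repeated sub-call is expanded the first time; later identical calls just restate its return value):
F(p=7)
  F(p=6)
    F(p=5)
      F(p=4)
        F(p=3)
          F(p=2)
            F(p=1)
            -> return 1
            F(p=0)
            -> return 0
          -> return 1
          F(p=1)
          -> return 1
        -> return 2
        F(p=2) -> return 1  (same call as traced above)
      -> return 3
      F(p=3) -> return 2  (same call as traced above)
    -> return 5
    F(p=4) -> return 3  (same call as traced above)
  -> return 8
  F(p=5) -> return 5  (same call as traced above)
-> return 13

Final answer: 13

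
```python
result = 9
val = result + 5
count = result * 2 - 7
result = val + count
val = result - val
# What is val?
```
Trace:
  result=9
  result=9, val=14
  result=9, val=14, count=11
  result=25, val=14, count=11
  result=25, val=11, count=11

Final answer: 11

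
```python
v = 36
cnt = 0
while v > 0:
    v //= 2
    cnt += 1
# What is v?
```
Trace:
  v=36
  v=36, cnt=0
  v=18, cnt=1
  v=9, cnt=2
  v=4, cnt=3
  v=2, cnt=4
  v=1, cnt=5
  v=0, cnt=6

Final answer: 0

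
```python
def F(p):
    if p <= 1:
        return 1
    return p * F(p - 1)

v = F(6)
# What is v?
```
Call trace:
F(p=6)
  F(p=5)
    F(p=4)
      F(p=3)
        F(p=2)
          F(p=1)
          -> return 1
        -> return 2
      -> return 6
    -> return 24
  -> return 120
-> return 720

Final answer: 720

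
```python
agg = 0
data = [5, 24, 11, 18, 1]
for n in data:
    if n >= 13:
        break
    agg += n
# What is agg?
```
Trace:
  agg=0
  agg=5, n=5
  agg=5, n=24

Final answer: 5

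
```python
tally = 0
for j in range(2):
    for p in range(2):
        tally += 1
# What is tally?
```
Trace:
  tally=0
  tally=1, j=0, p=0
  tally=2, j=0, p=1
  tally=3, j=1, p=0
  tally=4, j=1, p=1

Final answer: 4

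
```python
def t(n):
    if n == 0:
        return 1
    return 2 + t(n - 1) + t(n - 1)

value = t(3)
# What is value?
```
Call trace (a repeated sub-call is expanded the first time; later identical calls just restate its return value):
t(n=3)
  t(n=2)
    t(n=1)
      t(n=0)
      -> return 1
      t(n=0)
      -> return 1
    -> return 4
    t(n=1) -> return 4  (same call as traced above)
  -> return 10
  t(n=2) -> return 10  (same call as traced above)
-> return 22

Final answer: 22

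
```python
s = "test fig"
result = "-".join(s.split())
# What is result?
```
Trace:
  s='test fig'
  s='test fig', result='test-fig'

Final answer: 'test-fig'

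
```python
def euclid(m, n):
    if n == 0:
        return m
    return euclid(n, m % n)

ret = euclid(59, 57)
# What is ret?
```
Call trace:
euclid(m=59, n=57)
  euclid(m=57, n=2)
    euclid(m=2, n=1)
      euclid(m=1, n=0)
      -> return 1
    -> return 1
  -> return 1
-> return 1

Final answer: 1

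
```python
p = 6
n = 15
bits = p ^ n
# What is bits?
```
Trace:
  p=6
  p=6, n=15
  p=6, n=15, bits=9

Final answer: 9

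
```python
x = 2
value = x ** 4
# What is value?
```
Trace:
  x=2
  x=2, value=16

Final answer: 16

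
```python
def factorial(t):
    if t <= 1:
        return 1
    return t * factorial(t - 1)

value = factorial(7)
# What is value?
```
Call trace:
factorial(t=7)
  factorial(t=6)
    factorial(t=5)
      factorial(t=4)
        factorial(t=3)
          factorial(t=2)
            factorial(t=1)
            -> return 1
          -> return 2
        -> return 6
      -> return 24
    -> return 120
  -> return 720
-> return 5040

Final answer: 5040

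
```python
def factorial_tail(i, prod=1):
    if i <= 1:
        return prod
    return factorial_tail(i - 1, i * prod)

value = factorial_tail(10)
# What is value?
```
Call trace:
factorial_tail(i=10, prod=1)
  factorial_tail(i=9, prod=10)
    factorial_tail(i=8, prod=90)
      factorial_tail(i=7, prod=720)
        factorial_tail(i=6, prod=5040)
          factorial_tail(i=5, prod=30240)
            factorial_tail(i=4, prod=151200)
              factorial_tail(i=3, prod=604800)
                factorial_tail(i=2, prod=1814400)
                  factorial_tail(i=1, prod=3628800)
                  -> return 3628800
                -> return 3628800
              -> return 3628800
            -> return 3628800
          -> return 3628800
        -> return 3628800
      -> return 3628800
    -> return 3628800
  -> return 3628800
-> return 3628800

Final answer: 3628800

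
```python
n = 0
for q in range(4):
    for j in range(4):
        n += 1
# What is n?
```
Trace:
  n=0
  n=1, q=0, j=0
  n=2, q=0, j=1
  n=3, q=0, j=2
  n=4, q=0, j=3
  n=5, q=1, j=0
  n=6, q=1, j=1
  n=7, q=1, j=2
  n=8, q=1, j=3
  n=9, q=2, j=0
  n=10, q=2, j=1
  n=11, q=2, j=2
  n=12, q=2, j=3
  n=13, q=3, j=0
  n=14, q=3, j=1
  n=15, q=3, j=2
  n=16, q=3, j=3

Final answer: 16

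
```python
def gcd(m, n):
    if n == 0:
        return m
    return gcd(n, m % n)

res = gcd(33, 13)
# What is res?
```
Call trace:
gcd(m=33, n=13)
  gcd(m=13, n=7)
    gcd(m=7, n=6)
      gcd(m=6, n=1)
        gcd(m=1, n=0)
        -> return 1
      -> return 1
    -> return 1
  -> return 1
-> return 1

Final answer: 1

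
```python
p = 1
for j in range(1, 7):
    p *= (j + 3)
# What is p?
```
Trace:
  p=1
  p=4, j=1
  p=20, j=2
  p=120, j=3
  p=840, j=4
  p=6720, j=5
  p=60480, j=6

Final answer: 60480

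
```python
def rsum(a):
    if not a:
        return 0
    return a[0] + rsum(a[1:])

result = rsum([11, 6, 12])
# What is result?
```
Call trace:
rsum(a=[11, 6, 12])
  rsum(a=[6, 12])
    rsum(a=[12])
      rsum(a=[])
      -> return 0
    -> return 12
  -> return 18
-> return 29

Final answer: 29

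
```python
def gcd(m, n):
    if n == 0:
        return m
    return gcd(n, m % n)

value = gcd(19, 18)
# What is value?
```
Call trace:
gcd(m=19, n=18)
  gcd(m=18, n=1)
    gcd(m=1, n=0)
    -> return 1
  -> return 1
-> return 1

Final answer: 1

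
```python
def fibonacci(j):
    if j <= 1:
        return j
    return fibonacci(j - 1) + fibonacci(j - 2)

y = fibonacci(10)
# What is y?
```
Call trace (a repeated sub-call is expanded the first time; later identical calls just restate its return value):
fibonacci(j=10)
  fibonacci(j=9)
    fibonacci(j=8)
      fibonacci(j=7)
        fibonacci(j=6)
          fibonacci(j=5)
            fibonacci(j=4)
              fibonacci(j=3)
                fibonacci(j=2)
                  fibonacci(j=1)
                  -> return 1
                  fibonacci(j=0)
                  -> return 0
                -> return 1
                fibonacci(j=1)
                -> return 1
              -> return 2
              fibonacci(j=2) -> return 1  (same call as traced above)
            -> return 3
            fibonacci(j=3) -> return 2  (same call as traced above)
          -> return 5
          fibonacci(j=4) -> return 3  (same call as traced above)
        -> return 8
        fibonacci(j=5) -> return 5  (same call as traced above)
      -> return 13
      fibonacci(j=6) -> return 8  (same call as traced above)
    -> return 21
    fibonacci(j=7) -> return 13  (same call as traced above)
  -> return 34
  fibonacci(j=8) -> return 21  (same call as traced above)
-> return 55

Final answer: 55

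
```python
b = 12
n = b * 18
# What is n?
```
Trace:
  b=12
  b=12, n=216

Final answer: 216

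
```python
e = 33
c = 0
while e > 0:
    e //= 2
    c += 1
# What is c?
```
Trace:
  e=33
  e=33, c=0
  e=16, c=1
  e=8, c=2
  e=4, c=3
  e=2, c=4
  e=1, c=5
  e=0, c=6

Final answer: 6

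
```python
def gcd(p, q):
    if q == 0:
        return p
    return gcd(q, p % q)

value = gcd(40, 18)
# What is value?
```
Call trace:
gcd(p=40, q=18)
  gcd(p=18, q=4)
    gcd(p=4, q=2)
      gcd(p=2, q=0)
      -> return 2
    -> return 2
  -> return 2
-> return 2

Final answer: 2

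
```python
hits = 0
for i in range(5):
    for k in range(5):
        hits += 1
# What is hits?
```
Trace:
  hits=0
  hits=1, i=0, k=0
  hits=2, i=0, k=1
  hits=3, i=0, k=2
  hits=4, i=0, k=3
  hits=5, i=0, k=4
  hits=6, i=1, k=0
  hits=7, i=1, k=1
  hits=8, i=1, k=2
  hits=9, i=1, k=3
  hits=10, i=1, k=4
  hits=11, i=2, k=0
  hits=12, i=2, k=1
  hits=13, i=2, k=2
  hits=14, i=2, k=3
  hits=15, i=2, k=4
  hits=16, i=3, k=0
  hits=17, i=3, k=1
  hits=18, i=3, k=2
  hits=19, i=3, k=3
  hits=20, i=3, k=4
  hits=21, i=4, k=0
  hits=22, i=4, k=1
  hits=23, i=4, k=2
  hits=24, i=4, k=3
  hits=25, i=4, k=4

Final answer: 25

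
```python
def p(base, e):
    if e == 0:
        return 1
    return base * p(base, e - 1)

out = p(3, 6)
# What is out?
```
Call trace:
p(base=3, e=6)
  p(base=3, e=5)
    p(base=3, e=4)
      p(base=3, e=3)
        p(base=3, e=2)
          p(base=3, e=1)
            p(base=3, e=0)
            -> return 1
          -> return 3
        -> return 9
      -> return 27
    -> return 81
  -> return 243
-> return 729

Final answer: 729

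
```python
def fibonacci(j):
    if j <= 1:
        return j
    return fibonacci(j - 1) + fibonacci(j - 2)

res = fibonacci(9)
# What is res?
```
Call trace (a repeated sub-call is expanded the first time; later identical calls just restate its return value):
fibonacci(j=9)
  fibonacci(j=8)
    fibonacci(j=7)
      fibonacci(j=6)
        fibonacci(j=5)
          fibonacci(j=4)
            fibonacci(j=3)
              fibonacci(j=2)
                fibonacci(j=1)
                -> return 1
                fibonacci(j=0)
                -> return 0
              -> return 1
              fibonacci(j=1)
              -> return 1
            -> return 2
            fibonacci(j=2) -> return 1  (same call as traced above)
          -> return 3
          fibonacci(j=3) -> return 2  (same call as traced above)
        -> return 5
        fibonacci(j=4) -> return 3  (same call as traced above)
      -> return 8
      fibonacci(j=5) -> return 5  (same call as traced above)
    -> return 13
    fibonacci(j=6) -> return 8  (same call as traced above)
  -> return 21
  fibonacci(j=7) -> return 13  (same call as traced above)
-> return 34

Final answer: 34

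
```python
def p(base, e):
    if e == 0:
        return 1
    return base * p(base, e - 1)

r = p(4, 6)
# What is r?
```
Call trace:
p(base=4, e=6)
  p(base=4, e=5)
    p(base=4, e=4)
      p(base=4, e=3)
        p(base=4, e=2)
          p(base=4, e=1)
            p(base=4, e=0)
            -> return 1
          -> return 4
        -> return 16
      -> return 64
    -> return 256
  -> return 1024
-> return 4096

Final answer: 4096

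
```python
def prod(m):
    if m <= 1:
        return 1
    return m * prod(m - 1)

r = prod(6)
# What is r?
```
Call trace:
prod(m=6)
  prod(m=5)
    prod(m=4)
      prod(m=3)
        prod(m=2)
          prod(m=1)
          -> return 1
        -> return 2
      -> return 6
    -> return 24
  -> return 120
-> return 720

Final answer: 720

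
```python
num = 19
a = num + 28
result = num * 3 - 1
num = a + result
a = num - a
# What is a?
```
Trace:
  num=19
  num=19, a=47
  num=19, a=47, result=56
  num=103, a=47, result=56
  num=103, a=56, result=56

Final answer: 56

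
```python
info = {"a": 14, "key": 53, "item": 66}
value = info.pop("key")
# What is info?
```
Trace:
  info={'a': 14, 'key': 53, 'item': 66}
  info={'a': 14, 'item': 66}, value=53

Final answer: {'a': 14, 'item': 66}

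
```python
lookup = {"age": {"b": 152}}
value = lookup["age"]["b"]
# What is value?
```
Trace:
  lookup={'age': {'b': 152}}
  lookup={'age': {'b': 152}}, value=152

Final answer: 152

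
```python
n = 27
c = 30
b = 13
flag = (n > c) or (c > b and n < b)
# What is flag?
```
Trace:
  n=27
  n=27, c=30
  n=27, c=30, b=13
  n=27, c=30, b=13, flag=False

Final answer: False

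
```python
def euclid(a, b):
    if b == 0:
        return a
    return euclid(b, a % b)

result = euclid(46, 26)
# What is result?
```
Call trace:
euclid(a=46, b=26)
  euclid(a=26, b=20)
    euclid(a=20, b=6)
      euclid(a=6, b=2)
        euclid(a=2, b=0)
        -> return 2
      -> return 2
    -> return 2
  -> return 2
-> return 2

Final answer: 2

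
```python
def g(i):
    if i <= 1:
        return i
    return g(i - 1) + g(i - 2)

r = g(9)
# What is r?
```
Call trace (a repeated sub-call is expanded the first time; later identical calls just restate its return value):
g(i=9)
  g(i=8)
    g(i=7)
      g(i=6)
        g(i=5)
          g(i=4)
            g(i=3)
              g(i=2)
                g(i=1)
                -> return 1
                g(i=0)
                -> return 0
              -> return 1
              g(i=1)
              -> return 1
            -> return 2
            g(i=2) -> return 1  (same call as traced above)
          -> return 3
          g(i=3) -> return 2  (same call as traced above)
        -> return 5
        g(i=4) -> return 3  (same call as traced above)
      -> return 8
      g(i=5) -> return 5  (same call as traced above)
    -> return 13
    g(i=6) -> return 8  (same call as traced above)
  -> return 21
  g(i=7) -> return 13  (same call as traced above)
-> return 34

Final answer: 34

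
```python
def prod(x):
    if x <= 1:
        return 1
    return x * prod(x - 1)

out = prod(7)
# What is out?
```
Call trace:
prod(x=7)
  prod(x=6)
    prod(x=5)
      prod(x=4)
        prod(x=3)
          prod(x=2)
            prod(x=1)
            -> return 1
          -> return 2
        -> return 6
      -> return 24
    -> return 120
  -> return 720
-> return 5040

Final answer: 5040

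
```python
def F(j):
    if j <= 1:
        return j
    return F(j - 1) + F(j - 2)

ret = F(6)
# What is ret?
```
Call trace (a repeated sub-call is expanded the first time; later identical calls just restate its return value):
F(j=6)
  F(j=5)
    F(j=4)
      F(j=3)
        F(j=2)
          F(j=1)
          -> return 1
          F(j=0)
          -> return 0
        -> return 1
        F(j=1)
        -> return 1
      -> return 2
      F(j=2) -> return 1  (same call as traced above)
    -> return 3
    F(j=3) -> return 2  (same call as traced above)
  -> return 5
  F(j=4) -> return 3  (same call as traced above)
-> return 8

Final answer: 8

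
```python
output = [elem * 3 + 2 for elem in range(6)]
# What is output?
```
Trace:
  elem=0
  elem=1
  elem=2
  elem=3
  elem=4
  elem=5
  output=[2, 5, 8, 11, 14, 17]

Final answer: [2, 5, 8, 11, 14, 17]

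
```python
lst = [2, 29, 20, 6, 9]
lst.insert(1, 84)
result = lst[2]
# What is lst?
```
Trace:
  lst=[2, 29, 20, 6, 9]
  lst=[2, 84, 29, 20, 6, 9]
  lst=[2, 84, 29, 20, 6, 9], result=29

Final answer: [2, 84, 29, 20, 6, 9]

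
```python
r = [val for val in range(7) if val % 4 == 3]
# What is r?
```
Trace:
  val=0
  val=1
  val=2
  val=3
  val=4
  val=5
  val=6
  r=[3]

Final answer: [3]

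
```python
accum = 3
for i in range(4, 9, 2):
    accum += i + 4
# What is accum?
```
Trace:
  accum=3
  accum=11, i=4
  accum=21, i=6
  accum=33, i=8

Final answer: 33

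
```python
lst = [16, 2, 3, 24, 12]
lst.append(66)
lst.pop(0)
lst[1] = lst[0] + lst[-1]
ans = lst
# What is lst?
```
Trace:
  lst=[16, 2, 3, 24, 12]
  lst=[16, 2, 3, 24, 12, 66]
  lst=[2, 3, 24, 12, 66]
  lst=[2, 68, 24, 12, 66]
  lst=[2, 68, 24, 12, 66], ans=[2, 68, 24, 12, 66]

Final answer: [2, 68, 24, 12, 66]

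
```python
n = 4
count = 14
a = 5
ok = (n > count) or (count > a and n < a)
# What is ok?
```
Trace:
  n=4
  n=4, count=14
  n=4, count=14, a=5
  n=4, count=14, a=5, ok=True

Final answer: True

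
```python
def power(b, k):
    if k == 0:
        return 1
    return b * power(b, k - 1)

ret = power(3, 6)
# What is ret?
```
Call trace:
power(b=3, k=6)
  power(b=3, k=5)
    power(b=3, k=4)
      power(b=3, k=3)
        power(b=3, k=2)
          power(b=3, k=1)
            power(b=3, k=0)
            -> return 1
          -> return 3
        -> return 9
      -> return 27
    -> return 81
  -> return 243
-> return 729

Final answer: 729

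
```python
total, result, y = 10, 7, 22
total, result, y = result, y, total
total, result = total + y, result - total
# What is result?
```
Trace:
  total=10, result=7, y=22
  total=7, result=22, y=10
  total=17, result=15, y=10

Final answer: 15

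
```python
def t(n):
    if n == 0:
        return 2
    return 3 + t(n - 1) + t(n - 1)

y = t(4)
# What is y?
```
Call trace (a repeated sub-call is expanded the first time; later identical calls just restate its return value):
t(n=4)
  t(n=3)
    t(n=2)
      t(n=1)
        t(n=0)
        -> return 2
        t(n=0)
        -> return 2
      -> return 7
      t(n=1) -> return 7  (same call as traced above)
    -> return 17
    t(n=2) -> return 17  (same call as traced above)
  -> return 37
  t(n=3) -> return 37  (same call as traced above)
-> return 77

Final answer: 77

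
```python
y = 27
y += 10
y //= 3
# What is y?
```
Trace:
  y=27
  y=37
  y=12

Final answer: 12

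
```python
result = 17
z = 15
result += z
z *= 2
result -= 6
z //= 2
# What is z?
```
Trace:
  result=17
  result=17, z=15
  result=32, z=15
  result=32, z=30
  result=26, z=30
  result=26, z=15

Final answer: 15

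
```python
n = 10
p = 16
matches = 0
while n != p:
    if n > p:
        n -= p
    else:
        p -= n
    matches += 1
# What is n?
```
Trace:
  n=10
  n=10, p=16
  n=10, p=16, matches=0
  n=10, p=6, matches=1
  n=4, p=6, matches=2
  n=4, p=2, matches=3
  n=2, p=2, matches=4

Final answer: 2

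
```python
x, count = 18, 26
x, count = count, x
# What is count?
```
Trace:
  x=18, count=26
  x=26, count=18

Final answer: 18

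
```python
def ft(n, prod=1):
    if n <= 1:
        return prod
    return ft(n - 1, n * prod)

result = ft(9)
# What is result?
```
Call trace:
ft(n=9, prod=1)
  ft(n=8, prod=9)
    ft(n=7, prod=72)
      ft(n=6, prod=504)
        ft(n=5, prod=3024)
          ft(n=4, prod=15120)
            ft(n=3, prod=60480)
              ft(n=2, prod=181440)
                ft(n=1, prod=362880)
                -> return 362880
              -> return 362880
            -> return 362880
          -> return 362880
        -> return 362880
      -> return 362880
    -> return 362880
  -> return 362880
-> return 362880

Final answer: 362880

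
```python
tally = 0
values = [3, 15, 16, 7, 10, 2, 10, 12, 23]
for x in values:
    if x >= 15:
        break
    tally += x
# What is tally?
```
Trace:
  tally=0
  tally=3, x=3
  tally=3, x=15

Final answer: 3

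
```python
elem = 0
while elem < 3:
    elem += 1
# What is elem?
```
Trace:
  elem=0
  elem=1
  elem=2
  elem=3

Final answer: 3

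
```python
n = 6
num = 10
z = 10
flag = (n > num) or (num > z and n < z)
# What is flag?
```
Trace:
  n=6
  n=6, num=10
  n=6, num=10, z=10
  n=6, num=10, z=10, flag=False

Final answer: False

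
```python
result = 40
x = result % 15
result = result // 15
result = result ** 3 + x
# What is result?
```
Trace:
  result=40
  result=40, x=10
  result=2, x=10
  result=18, x=10

Final answer: 18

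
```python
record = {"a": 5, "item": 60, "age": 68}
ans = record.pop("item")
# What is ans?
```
Trace:
  record={'a': 5, 'item': 60, 'age': 68}
  record={'a': 5, 'age': 68}, ans=60

Final answer: 60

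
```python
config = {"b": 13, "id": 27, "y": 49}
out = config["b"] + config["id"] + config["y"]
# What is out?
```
Trace:
  config={'b': 13, 'id': 27, 'y': 49}
  config={'b': 13, 'id': 27, 'y': 49}, out=89

Final answer: 89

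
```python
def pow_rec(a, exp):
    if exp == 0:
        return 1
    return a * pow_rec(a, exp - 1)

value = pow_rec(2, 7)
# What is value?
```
Call trace:
pow_rec(a=2, exp=7)
  pow_rec(a=2, exp=6)
    pow_rec(a=2, exp=5)
      pow_rec(a=2, exp=4)
        pow_rec(a=2, exp=3)
          pow_rec(a=2, exp=2)
            pow_rec(a=2, exp=1)
              pow_rec(a=2, exp=0)
              -> return 1
            -> return 2
          -> return 4
        -> return 8
      -> return 16
    -> return 32
  -> return 64
-> return 128

Final answer: 128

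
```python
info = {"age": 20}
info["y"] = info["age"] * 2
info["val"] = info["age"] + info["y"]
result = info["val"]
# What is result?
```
Trace:
  info={'age': 20}
  info={'age': 20, 'y': 40}
  info={'age': 20, 'y': 40, 'val': 60}
  info={'age': 20, 'y': 40, 'val': 60}, result=60

Final answer: 60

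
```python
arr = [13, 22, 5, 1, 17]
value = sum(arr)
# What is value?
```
Trace:
  arr=[13, 22, 5, 1, 17]
  arr=[13, 22, 5, 1, 17], value=58

Final answer: 58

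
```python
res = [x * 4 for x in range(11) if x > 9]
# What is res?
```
Trace:
  x=0
  x=1
  x=2
  x=3
  x=4
  x=5
  x=6
  x=7
  x=8
  x=9
  x=10
  res=[40]

Final answer: [40]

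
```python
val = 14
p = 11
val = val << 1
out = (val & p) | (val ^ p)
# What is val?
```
Trace:
  val=14
  val=14, p=11
  val=28, p=11
  val=28, p=11, out=31

Final answer: 28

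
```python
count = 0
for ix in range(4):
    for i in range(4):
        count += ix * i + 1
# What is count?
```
Trace:
  count=0
  count=1, ix=0, i=0
  count=2, ix=0, i=1
  count=3, ix=0, i=2
  count=4, ix=0, i=3
  count=5, ix=1, i=0
  count=7, ix=1, i=1
  count=10, ix=1, i=2
  count=14, ix=1, i=3
  count=15, ix=2, i=0
  count=18, ix=2, i=1
  count=23, ix=2, i=2
  count=30, ix=2, i=3
  count=31, ix=3, i=0
  count=35, ix=3, i=1
  count=42, ix=3, i=2
  count=52, ix=3, i=3

Final answer: 52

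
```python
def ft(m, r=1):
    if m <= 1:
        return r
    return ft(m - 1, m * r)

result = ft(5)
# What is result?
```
Call trace:
ft(m=5, r=1)
  ft(m=4, r=5)
    ft(m=3, r=20)
      ft(m=2, r=60)
        ft(m=1, r=120)
        -> return 120
      -> return 120
    -> return 120
  -> return 120
-> return 120

Final answer: 120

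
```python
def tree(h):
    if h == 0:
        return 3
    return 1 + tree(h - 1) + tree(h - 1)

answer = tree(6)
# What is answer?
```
Call trace (a repeated sub-call is expanded the first time; later identical calls just restate its return value):
tree(h=6)
  tree(h=5)
    tree(h=4)
      tree(h=3)
        tree(h=2)
          tree(h=1)
            tree(h=0)
            -> return 3
            tree(h=0)
            -> return 3
          -> return 7
          tree(h=1) -> return 7  (same call as traced above)
        -> return 15
        tree(h=2) -> return 15  (same call as traced above)
      -> return 31
      tree(h=3) -> return 31  (same call as traced above)
    -> return 63
    tree(h=4) -> return 63  (same call as traced above)
  -> return 127
  tree(h=5) -> return 127  (same call as traced above)
-> return 255

Final answer: 255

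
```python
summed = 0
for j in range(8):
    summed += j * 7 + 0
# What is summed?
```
Trace:
  summed=0
  summed=0, j=0
  summed=7, j=1
  summed=21, j=2
  summed=42, j=3
  summed=70, j=4
  summed=105, j=5
  summed=147, j=6
  summed=196, j=7

Final answer: 196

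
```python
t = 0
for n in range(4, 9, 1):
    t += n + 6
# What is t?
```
Trace:
  t=0
  t=10, n=4
  t=21, n=5
  t=33, n=6
  t=46, n=7
  t=60, n=8

Final answer: 60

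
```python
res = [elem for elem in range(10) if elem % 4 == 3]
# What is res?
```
Trace:
  elem=0
  elem=1
  elem=2
  elem=3
  elem=4
  elem=5
  elem=6
  elem=7
  elem=8
  elem=9
  res=[3, 7]

Final answer: [3, 7]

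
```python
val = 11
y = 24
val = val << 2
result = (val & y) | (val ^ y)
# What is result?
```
Trace:
  val=11
  val=11, y=24
  val=44, y=24
  val=44, y=24, result=60

Final answer: 60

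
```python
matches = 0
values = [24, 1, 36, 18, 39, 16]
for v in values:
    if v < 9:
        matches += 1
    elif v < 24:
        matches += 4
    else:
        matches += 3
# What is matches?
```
Trace:
  matches=0
  matches=3, v=24
  matches=4, v=1
  matches=7, v=36
  matches=11, v=18
  matches=14, v=39
  matches=18, v=16

Final answer: 18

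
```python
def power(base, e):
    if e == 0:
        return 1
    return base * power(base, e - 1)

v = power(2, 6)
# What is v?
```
Call trace:
power(base=2, e=6)
  power(base=2, e=5)
    power(base=2, e=4)
      power(base=2, e=3)
        power(base=2, e=2)
          power(base=2, e=1)
            power(base=2, e=0)
            -> return 1
          -> return 2
        -> return 4
      -> return 8
    -> return 16
  -> return 32
-> return 64

Final answer: 64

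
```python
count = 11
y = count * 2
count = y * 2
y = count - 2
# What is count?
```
Trace:
  count=11
  count=11, y=22
  count=44, y=22
  count=44, y=42

Final answer: 44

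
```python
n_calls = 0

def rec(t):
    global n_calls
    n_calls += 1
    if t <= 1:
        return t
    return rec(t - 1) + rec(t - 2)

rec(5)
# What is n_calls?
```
Call trace (a repeated sub-call is expanded the first time; later identical calls just restate its return value):
rec(t=5)
  rec(t=4)
    rec(t=3)
      rec(t=2)
        rec(t=1)
        -> return 1
        rec(t=0)
        -> return 0
      -> return 1
      rec(t=1)
      -> return 1
    -> return 2
    rec(t=2) -> return 1  (same call as traced above)
  -> return 3
  rec(t=3) -> return 2  (same call as traced above)
-> return 5

n_calls is incremented once per call, so count the calls in each subtree. Let C(t) = number of calls made by rec(t).
C(0) = C(1) = 1 (base case, no recursion); C(t) = 1 + C(t - 1) + C(t - 2) otherwise.
C(2) = 1 + C(1) + C(0) = 1 + 1 + 1 = 3
C(3) = 1 + C(2) + C(1) = 1 + 3 + 1 = 5
C(4) = 1 + C(3) + C(2) = 1 + 5 + 3 = 9
C(5) = 1 + C(4) + C(3) = 1 + 9 + 5 = 15
n_calls = C(5) = 15

Final answer: 15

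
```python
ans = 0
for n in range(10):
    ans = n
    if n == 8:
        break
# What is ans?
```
Trace:
  ans=0
  ans=0, n=0
  ans=1, n=1
  ans=2, n=2
  ans=3, n=3
  ans=4, n=4
  ans=5, n=5
  ans=6, n=6
  ans=7, n=7
  ans=8, n=8

Final answer: 8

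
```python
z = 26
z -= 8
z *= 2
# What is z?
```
Trace:
  z=26
  z=18
  z=36

Final answer: 36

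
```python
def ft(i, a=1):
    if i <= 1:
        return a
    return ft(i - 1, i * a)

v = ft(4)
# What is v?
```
Call trace:
ft(i=4, a=1)
  ft(i=3, a=4)
    ft(i=2, a=12)
      ft(i=1, a=24)
      -> return 24
    -> return 24
  -> return 24
-> return 24

Final answer: 24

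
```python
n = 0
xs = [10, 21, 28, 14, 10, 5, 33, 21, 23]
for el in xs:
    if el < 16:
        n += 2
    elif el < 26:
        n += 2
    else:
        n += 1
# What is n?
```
Trace:
  n=0
  n=2, el=10
  n=4, el=21
  n=5, el=28
  n=7, el=14
  n=9, el=10
  n=11, el=5
  n=12, el=33
  n=14, el=21
  n=16, el=23

Final answer: 16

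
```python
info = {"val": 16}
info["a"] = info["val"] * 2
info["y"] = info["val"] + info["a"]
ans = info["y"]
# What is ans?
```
Trace:
  info={'val': 16}
  info={'val': 16, 'a': 32}
  info={'val': 16, 'a': 32, 'y': 48}
  info={'val': 16, 'a': 32, 'y': 48}, ans=48

Final answer: 48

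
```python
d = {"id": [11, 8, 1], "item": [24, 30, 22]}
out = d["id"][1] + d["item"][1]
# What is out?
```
Trace:
  d={'id': [11, 8, 1], 'item': [24, 30, 22]}
  d={'id': [11, 8, 1], 'item': [24, 30, 22]}, out=38

Final answer: 38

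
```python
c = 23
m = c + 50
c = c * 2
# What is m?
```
Trace:
  c=23
  c=23, m=73
  c=46, m=73

Final answer: 73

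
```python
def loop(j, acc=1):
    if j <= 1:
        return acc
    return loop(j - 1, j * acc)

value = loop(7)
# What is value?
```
Call trace:
loop(j=7, acc=1)
  loop(j=6, acc=7)
    loop(j=5, acc=42)
      loop(j=4, acc=210)
        loop(j=3, acc=840)
          loop(j=2, acc=2520)
            loop(j=1, acc=5040)
            -> return 5040
          -> return 5040
        -> return 5040
      -> return 5040
    -> return 5040
  -> return 5040
-> return 5040

Final answer: 5040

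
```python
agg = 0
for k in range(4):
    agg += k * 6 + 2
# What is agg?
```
Trace:
  agg=0
  agg=2, k=0
  agg=10, k=1
  agg=24, k=2
  agg=44, k=3

Final answer: 44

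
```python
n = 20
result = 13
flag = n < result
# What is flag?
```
Trace:
  n=20
  n=20, result=13
  n=20, result=13, flag=False

Final answer: False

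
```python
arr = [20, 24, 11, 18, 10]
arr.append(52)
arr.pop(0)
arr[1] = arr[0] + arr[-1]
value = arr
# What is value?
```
Trace:
  arr=[20, 24, 11, 18, 10]
  arr=[20, 24, 11, 18, 10, 52]
  arr=[24, 11, 18, 10, 52]
  arr=[24, 76, 18, 10, 52]
  arr=[24, 76, 18, 10, 52], value=[24, 76, 18, 10, 52]

Final answer: [24, 76, 18, 10, 52]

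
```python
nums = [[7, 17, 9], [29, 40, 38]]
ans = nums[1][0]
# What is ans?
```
Trace:
  nums=[[7, 17, 9], [29, 40, 38]]
  nums=[[7, 17, 9], [29, 40, 38]], ans=29

Final answer: 29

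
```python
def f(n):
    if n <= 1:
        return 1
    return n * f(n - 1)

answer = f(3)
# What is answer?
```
Call trace:
f(n=3)
  f(n=2)
    f(n=1)
    -> return 1
  -> return 2
-> return 6

Final answer: 6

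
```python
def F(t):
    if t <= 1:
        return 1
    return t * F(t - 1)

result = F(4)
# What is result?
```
Call trace:
F(t=4)
  F(t=3)
    F(t=2)
      F(t=1)
      -> return 1
    -> return 2
  -> return 6
-> return 24

Final answer: 24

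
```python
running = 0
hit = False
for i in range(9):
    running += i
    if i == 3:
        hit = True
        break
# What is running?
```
Trace:
  running=0
  running=0, hit=False
  running=0, hit=False, i=0
  running=1, hit=False, i=1
  running=3, hit=False, i=2
  running=6, hit=True, i=3

Final answer: 6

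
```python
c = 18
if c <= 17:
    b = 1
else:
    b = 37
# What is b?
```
Trace:
  c=18
  c=18, b=37

Final answer: 37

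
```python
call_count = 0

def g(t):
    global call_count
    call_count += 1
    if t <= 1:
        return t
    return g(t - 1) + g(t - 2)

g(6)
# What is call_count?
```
Call trace (a repeated sub-call is expanded the first time; later identical calls just restate its return value):
g(t=6)
  g(t=5)
    g(t=4)
      g(t=3)
        g(t=2)
          g(t=1)
          -> return 1
          g(t=0)
          -> return 0
        -> return 1
        g(t=1)
        -> return 1
      -> return 2
      g(t=2) -> return 1  (same call as traced above)
    -> return 3
    g(t=3) -> return 2  (same call as traced above)
  -> return 5
  g(t=4) -> return 3  (same call as traced above)
-> return 8

call_count is incremented once per call, so count the calls in each subtree. Let C(t) = number of calls made by g(t).
C(0) = C(1) = 1 (base case, no recursion); C(t) = 1 + C(t - 1) + C(t - 2) otherwise.
C(2) = 1 + C(1) + C(0) = 1 + 1 + 1 = 3
C(3) = 1 + C(2) + C(1) = 1 + 3 + 1 = 5
C(4) = 1 + C(3) + C(2) = 1 + 5 + 3 = 9
C(5) = 1 + C(4) + C(3) = 1 + 9 + 5 = 15
C(6) = 1 + C(5) + C(4) = 1 + 15 + 9 = 25
call_count = C(6) = 25

Final answer: 25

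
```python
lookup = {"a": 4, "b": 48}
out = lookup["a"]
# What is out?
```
Trace:
  lookup={'a': 4, 'b': 48}
  lookup={'a': 4, 'b': 48}, out=4

Final answer: 4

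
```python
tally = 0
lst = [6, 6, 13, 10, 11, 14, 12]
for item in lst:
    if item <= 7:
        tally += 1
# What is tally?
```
Trace:
  tally=0
  tally=1, item=6
  tally=2, item=6
  tally=2, item=13
  tally=2, item=10
  tally=2, item=11
  tally=2, item=14
  tally=2, item=12

Final answer: 2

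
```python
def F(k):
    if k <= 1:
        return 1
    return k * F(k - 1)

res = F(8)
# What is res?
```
Call trace:
F(k=8)
  F(k=7)
    F(k=6)
      F(k=5)
        F(k=4)
          F(k=3)
            F(k=2)
              F(k=1)
              -> return 1
            -> return 2
          -> return 6
        -> return 24
      -> return 120
    -> return 720
  -> return 5040
-> return 40320

Final answer: 40320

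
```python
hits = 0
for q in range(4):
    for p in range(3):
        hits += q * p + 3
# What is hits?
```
Trace:
  hits=0
  hits=3, q=0, p=0
  hits=6, q=0, p=1
  hits=9, q=0, p=2
  hits=12, q=1, p=0
  hits=16, q=1, p=1
  hits=21, q=1, p=2
  hits=24, q=2, p=0
  hits=29, q=2, p=1
  hits=36, q=2, p=2
  hits=39, q=3, p=0
  hits=45, q=3, p=1
  hits=54, q=3, p=2

Final answer: 54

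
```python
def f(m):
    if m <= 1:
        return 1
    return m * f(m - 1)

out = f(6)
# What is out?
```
Call trace:
f(m=6)
  f(m=5)
    f(m=4)
      f(m=3)
        f(m=2)
          f(m=1)
          -> return 1
        -> return 2
      -> return 6
    -> return 24
  -> return 120
-> return 720

Final answer: 720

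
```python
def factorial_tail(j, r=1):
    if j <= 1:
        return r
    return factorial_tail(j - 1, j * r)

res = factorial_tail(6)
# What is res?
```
Call trace:
factorial_tail(j=6, r=1)
  factorial_tail(j=5, r=6)
    factorial_tail(j=4, r=30)
      factorial_tail(j=3, r=120)
        factorial_tail(j=2, r=360)
          factorial_tail(j=1, r=720)
          -> return 720
        -> return 720
      -> return 720
    -> return 720
  -> return 720
-> return 720

Final answer: 720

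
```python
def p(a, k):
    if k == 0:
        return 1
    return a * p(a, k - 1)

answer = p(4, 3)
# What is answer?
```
Call trace:
p(a=4, k=3)
  p(a=4, k=2)
    p(a=4, k=1)
      p(a=4, k=0)
      -> return 1
    -> return 4
  -> return 16
-> return 64

Final answer: 64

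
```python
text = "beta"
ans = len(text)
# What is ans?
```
Trace:
  text='beta'
  text='beta', ans=4

Final answer: 4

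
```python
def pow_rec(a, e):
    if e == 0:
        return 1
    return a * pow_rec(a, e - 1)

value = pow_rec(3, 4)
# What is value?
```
Call trace:
pow_rec(a=3, e=4)
  pow_rec(a=3, e=3)
    pow_rec(a=3, e=2)
      pow_rec(a=3, e=1)
        pow_rec(a=3, e=0)
        -> return 1
      -> return 3
    -> return 9
  -> return 27
-> return 81

Final answer: 81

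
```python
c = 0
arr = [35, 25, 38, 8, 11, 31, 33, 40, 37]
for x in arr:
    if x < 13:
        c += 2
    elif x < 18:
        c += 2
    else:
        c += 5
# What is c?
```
Trace:
  c=0
  c=5, x=35
  c=10, x=25
  c=15, x=38
  c=17, x=8
  c=19, x=11
  c=24, x=31
  c=29, x=33
  c=34, x=40
  c=39, x=37

Final answer: 39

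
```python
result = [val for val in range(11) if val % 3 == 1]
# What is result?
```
Trace:
  val=0
  val=1
  val=2
  val=3
  val=4
  val=5
  val=6
  val=7
  val=8
  val=9
  val=10
  result=[1, 4, 7, 10]

Final answer: [1, 4, 7, 10]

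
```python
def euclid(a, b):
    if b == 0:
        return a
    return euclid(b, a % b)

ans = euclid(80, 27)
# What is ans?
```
Call trace:
euclid(a=80, b=27)
  euclid(a=27, b=26)
    euclid(a=26, b=1)
      euclid(a=1, b=0)
      -> return 1
    -> return 1
  -> return 1
-> return 1

Final answer: 1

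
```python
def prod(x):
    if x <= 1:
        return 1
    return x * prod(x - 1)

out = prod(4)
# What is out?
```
Call trace:
prod(x=4)
  prod(x=3)
    prod(x=2)
      prod(x=1)
      -> return 1
    -> return 2
  -> return 6
-> return 24

Final answer: 24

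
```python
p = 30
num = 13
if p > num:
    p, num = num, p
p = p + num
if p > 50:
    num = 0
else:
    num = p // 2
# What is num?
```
Trace:
  p=30
  p=30, num=13
  p=13, num=30
  p=43, num=30
  p=43, num=21

Final answer: 21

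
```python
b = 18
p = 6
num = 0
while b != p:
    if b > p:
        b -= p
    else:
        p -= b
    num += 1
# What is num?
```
Trace:
  b=18
  b=18, p=6
  b=18, p=6, num=0
  b=12, p=6, num=1
  b=6, p=6, num=2

Final answer: 2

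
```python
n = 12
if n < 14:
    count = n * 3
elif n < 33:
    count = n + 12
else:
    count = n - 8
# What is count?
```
Trace:
  n=12
  n=12, count=36

Final answer: 36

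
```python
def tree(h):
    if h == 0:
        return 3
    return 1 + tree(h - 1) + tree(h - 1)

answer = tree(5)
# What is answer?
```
Call trace (a repeated sub-call is expanded the first time; later identical calls just restate its return value):
tree(h=5)
  tree(h=4)
    tree(h=3)
      tree(h=2)
        tree(h=1)
          tree(h=0)
          -> return 3
          tree(h=0)
          -> return 3
        -> return 7
        tree(h=1) -> return 7  (same call as traced above)
      -> return 15
      tree(h=2) -> return 15  (same call as traced above)
    -> return 31
    tree(h=3) -> return 31  (same call as traced above)
  -> return 63
  tree(h=4) -> return 63  (same call as traced above)
-> return 127

Final answer: 127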